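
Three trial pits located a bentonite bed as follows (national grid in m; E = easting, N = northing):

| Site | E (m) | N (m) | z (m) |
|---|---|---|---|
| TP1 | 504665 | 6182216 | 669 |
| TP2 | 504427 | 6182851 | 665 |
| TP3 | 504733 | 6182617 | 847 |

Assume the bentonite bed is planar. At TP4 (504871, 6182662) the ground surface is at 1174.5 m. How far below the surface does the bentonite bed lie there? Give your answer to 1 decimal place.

199.7 m

Let the plane be z = a·E + b·N + c.
TP2−TP1: −238a + 635b = −4;  TP3−TP1: 68a + 401b = 178.
Solving gives a = 0.826977737, b = 0.303654648.
Then c = 669 − a·504665 − b·6182216 = −2293936.34.
At (504871, 6182662): z_contact = 417517.08 + 1877394.05 − 2293936.34 = 974.79 m.
Depth below ground = 1174.5 − 974.79 = 199.7 m.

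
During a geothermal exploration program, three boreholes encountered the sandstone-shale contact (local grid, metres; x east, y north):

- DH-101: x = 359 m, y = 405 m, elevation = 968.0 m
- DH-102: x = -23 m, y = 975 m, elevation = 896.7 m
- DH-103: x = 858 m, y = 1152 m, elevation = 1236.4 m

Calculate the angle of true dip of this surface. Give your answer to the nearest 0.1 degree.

20.8°

Two edge vectors: DH-101→DH-102 = (-382, 570, -71.3), DH-101→DH-103 = (499, 747, 268.4).
Normal n = (DH-101→DH-102) × (DH-101→DH-103) = (206249.1, 66950.1, -569784).
So ∂z/∂x = −n_x/n_z = 0.36198 and ∂z/∂y = −n_y/n_z = 0.11750.
Gradient magnitude |∇z| = √(a² + b²) = √(0.13103 + 0.01381) = 0.38057.
True dip = arctan(0.38057) = 20.8°, dipping toward WSW (azimuth ≈ 252°).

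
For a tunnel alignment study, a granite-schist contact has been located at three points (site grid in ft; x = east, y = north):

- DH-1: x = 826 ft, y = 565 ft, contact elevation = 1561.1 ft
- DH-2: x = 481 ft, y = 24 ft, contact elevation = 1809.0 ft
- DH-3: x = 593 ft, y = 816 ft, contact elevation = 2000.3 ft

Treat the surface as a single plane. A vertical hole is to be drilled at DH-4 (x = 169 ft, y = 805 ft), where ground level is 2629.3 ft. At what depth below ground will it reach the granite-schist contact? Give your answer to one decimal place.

36.0 ft

Let the plane be z = a·x + b·y + c.
DH-2−DH-1: −345a − 541b = 247.9;  DH-3−DH-1: −233a + 251b = 439.2.
Solving gives a = −1.40998, b = 0.44093.
Then c = 1561.1 − a·826 − b·565 = 2476.62.
At (169, 805): z_contact = −238.29 + 354.95 + 2476.62 = 2593.28 ft.
Depth below ground = 2629.3 − 2593.28 = 36.0 ft.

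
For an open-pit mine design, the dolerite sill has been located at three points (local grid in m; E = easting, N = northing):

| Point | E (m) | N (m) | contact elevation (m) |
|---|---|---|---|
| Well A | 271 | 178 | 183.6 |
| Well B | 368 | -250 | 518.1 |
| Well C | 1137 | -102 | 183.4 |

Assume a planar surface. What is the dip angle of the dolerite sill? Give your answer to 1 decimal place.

41.6°

Two edge vectors: Well A→Well B = (97, -428, 334.5), Well A→Well C = (866, -280, -0.2).
Normal n = (Well A→Well B) × (Well A→Well C) = (93745.6, 289696.4, 343488).
So ∂z/∂E = −n_x/n_z = −0.27292 and ∂z/∂N = −n_y/n_z = −0.84340.
Gradient magnitude |∇z| = √(a² + b²) = √(0.07449 + 0.71132) = 0.88646.
True dip = arctan(0.88646) = 41.6°, dipping toward NNE (azimuth ≈ 018°).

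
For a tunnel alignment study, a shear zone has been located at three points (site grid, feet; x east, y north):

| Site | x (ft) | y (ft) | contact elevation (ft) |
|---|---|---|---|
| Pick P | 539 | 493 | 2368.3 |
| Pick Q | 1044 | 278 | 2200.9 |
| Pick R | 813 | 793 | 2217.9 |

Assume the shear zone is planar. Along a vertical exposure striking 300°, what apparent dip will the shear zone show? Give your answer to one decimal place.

15.0°

Let the plane be z = a·x + b·y + c.
Pick Q−Pick P: 505a − 215b = −167.4;  Pick R−Pick P: 274a + 300b = −150.4.
Solving gives a = −0.39236, b = −0.14298.
Unit vector along 300° is (sin 300°, cos 300°) = (-0.8660, 0.5000).
Slope in that direction = a·(-0.8660) + b·(0.5000) = 0.26830.
Apparent dip = arctan|0.26830| = 15.0° (true dip is 22.7°, so apparent ≤ true as expected).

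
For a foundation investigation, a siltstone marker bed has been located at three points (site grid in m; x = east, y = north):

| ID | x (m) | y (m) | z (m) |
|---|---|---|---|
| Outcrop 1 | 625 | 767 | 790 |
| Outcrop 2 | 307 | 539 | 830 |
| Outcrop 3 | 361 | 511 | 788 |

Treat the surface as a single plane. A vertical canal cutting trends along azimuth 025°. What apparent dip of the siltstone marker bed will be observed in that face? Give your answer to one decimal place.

Two edge vectors: Outcrop 1→Outcrop 2 = (-318, -228, 40), Outcrop 1→Outcrop 3 = (-264, -256, -2).
Normal n = (Outcrop 1→Outcrop 2) × (Outcrop 1→Outcrop 3) = (10696, -11196, 21216).
So ∂z/∂x = −n_x/n_z = −0.50415 and ∂z/∂y = −n_y/n_z = 0.52771.
Unit vector along 025° is (sin 25°, cos 25°) = (0.4226, 0.9063).
Slope in that direction = a·(0.4226) + b·(0.9063) = 0.26521.
Apparent dip = arctan|0.26521| = 14.9° (true dip is 36.1°, so apparent ≤ true as expected).

14.9°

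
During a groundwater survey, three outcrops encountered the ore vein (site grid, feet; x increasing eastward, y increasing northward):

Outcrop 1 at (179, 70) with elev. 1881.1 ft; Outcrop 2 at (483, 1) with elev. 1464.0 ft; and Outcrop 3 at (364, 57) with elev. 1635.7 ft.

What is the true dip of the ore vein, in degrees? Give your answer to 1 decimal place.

53.2°

Let the plane be z = a·x + b·y + c.
Outcrop 2−Outcrop 1: 304a − 69b = −417.1;  Outcrop 3−Outcrop 1: 185a − 13b = −245.4.
Solving gives a = −1.30606, b = 0.29070.
Gradient magnitude |∇z| = √(a² + b²) = √(1.70579 + 0.08450) = 1.33802.
True dip = arctan(1.33802) = 53.2°, dipping toward ESE (azimuth ≈ 103°).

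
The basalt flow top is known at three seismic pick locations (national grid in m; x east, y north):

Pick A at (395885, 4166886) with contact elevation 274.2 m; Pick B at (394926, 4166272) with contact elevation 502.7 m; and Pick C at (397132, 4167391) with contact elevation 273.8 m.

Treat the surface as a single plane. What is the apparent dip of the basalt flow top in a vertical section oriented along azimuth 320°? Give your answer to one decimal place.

Two edge vectors: Pick A→Pick B = (-959, -614, 228.5), Pick A→Pick C = (1247, 505, -0.4).
Normal n = (Pick A→Pick B) × (Pick A→Pick C) = (-115146.9, 284555.9, 281363).
So ∂z/∂x = −n_x/n_z = 0.40925 and ∂z/∂y = −n_y/n_z = −1.01135.
Unit vector along 320° is (sin 320°, cos 320°) = (-0.6428, 0.7660).
Slope in that direction = a·(-0.6428) + b·(0.7660) = −1.03780.
Apparent dip = arctan|1.03780| = 46.1° (true dip is 47.5°, so apparent ≤ true as expected).

46.1°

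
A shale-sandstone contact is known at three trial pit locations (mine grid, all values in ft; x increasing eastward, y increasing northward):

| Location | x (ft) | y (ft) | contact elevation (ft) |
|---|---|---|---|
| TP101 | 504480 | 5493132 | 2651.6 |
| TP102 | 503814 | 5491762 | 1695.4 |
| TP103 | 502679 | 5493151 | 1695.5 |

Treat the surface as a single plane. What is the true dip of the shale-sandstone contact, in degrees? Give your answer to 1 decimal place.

34.7°

Two edge vectors: TP101→TP102 = (-666, -1370, -956.2), TP101→TP103 = (-1801, 19, -956.1).
Normal n = (TP101→TP102) × (TP101→TP103) = (1328024.8, 1085353.6, -2480024).
So ∂z/∂x = −n_x/n_z = 0.53549 and ∂z/∂y = −n_y/n_z = 0.43764.
Gradient magnitude |∇z| = √(a² + b²) = √(0.28675 + 0.19153) = 0.69157.
True dip = arctan(0.69157) = 34.7°, dipping toward SW (azimuth ≈ 231°).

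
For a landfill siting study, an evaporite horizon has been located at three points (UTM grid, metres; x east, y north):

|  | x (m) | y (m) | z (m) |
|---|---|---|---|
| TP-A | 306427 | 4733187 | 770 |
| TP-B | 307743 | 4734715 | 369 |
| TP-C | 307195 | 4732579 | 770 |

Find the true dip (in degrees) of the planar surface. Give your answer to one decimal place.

Two edge vectors: TP-A→TP-B = (1316, 1528, -401), TP-A→TP-C = (768, -608, 0).
Normal n = (TP-A→TP-B) × (TP-A→TP-C) = (-243808, -307968, -1973632).
So ∂z/∂x = −n_x/n_z = −0.12353 and ∂z/∂y = −n_y/n_z = −0.15604.
Gradient magnitude |∇z| = √(a² + b²) = √(0.01526 + 0.02435) = 0.19902.
True dip = arctan(0.19902) = 11.3°, dipping toward NE (azimuth ≈ 038°).

11.3°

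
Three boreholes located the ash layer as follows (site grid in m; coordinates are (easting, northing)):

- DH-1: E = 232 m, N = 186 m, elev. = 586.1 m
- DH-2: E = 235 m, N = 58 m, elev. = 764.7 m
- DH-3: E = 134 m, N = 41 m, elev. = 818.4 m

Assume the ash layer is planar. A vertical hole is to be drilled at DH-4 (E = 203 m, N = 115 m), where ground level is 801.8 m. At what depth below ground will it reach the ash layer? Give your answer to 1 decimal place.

Let the plane be z = a·E + b·N + c.
DH-2−DH-1: 3a − 128b = 178.6;  DH-3−DH-1: −98a − 145b = 232.3.
Solving gives a = −0.29566, b = −1.40224.
Then c = 586.1 − a·232 − b·186 = 915.51.
At (203, 115): z_contact = −60.02 − 161.26 + 915.51 = 694.23 m.
Depth below ground = 801.8 − 694.23 = 107.6 m.

107.6 m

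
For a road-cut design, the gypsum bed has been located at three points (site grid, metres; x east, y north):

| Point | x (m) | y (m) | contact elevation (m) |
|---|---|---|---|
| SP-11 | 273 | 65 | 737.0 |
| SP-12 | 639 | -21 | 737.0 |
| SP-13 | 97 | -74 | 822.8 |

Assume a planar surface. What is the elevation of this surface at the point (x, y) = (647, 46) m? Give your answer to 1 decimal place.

704.2 m

Two edge vectors: SP-11→SP-12 = (366, -86, 0), SP-11→SP-13 = (-176, -139, 85.8).
Normal n = (SP-11→SP-12) × (SP-11→SP-13) = (-7378.8, -31402.8, -66010).
So ∂z/∂x = −n_x/n_z = −0.11178 and ∂z/∂y = −n_y/n_z = −0.47573.
Intercept c from SP-11: 737 + 30.52 + 30.92 = 798.44.
At (647, 46): z = −72.3 − 21.9 + 798.44 = 704.2 m.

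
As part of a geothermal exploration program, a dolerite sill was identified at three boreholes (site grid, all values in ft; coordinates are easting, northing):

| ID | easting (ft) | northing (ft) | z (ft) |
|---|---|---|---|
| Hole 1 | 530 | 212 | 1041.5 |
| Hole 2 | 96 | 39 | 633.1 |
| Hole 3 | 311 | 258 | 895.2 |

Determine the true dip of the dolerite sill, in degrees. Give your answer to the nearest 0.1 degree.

Let the plane be z = a·easting + b·northing + c.
Hole 2−Hole 1: −434a − 173b = −408.4;  Hole 3−Hole 1: −219a + 46b = −146.3.
Solving gives a = 0.76224, b = 0.44849.
Gradient magnitude |∇z| = √(a² + b²) = √(0.58101 + 0.20114) = 0.88439.
True dip = arctan(0.88439) = 41.5°, dipping toward WSW (azimuth ≈ 240°).

41.5°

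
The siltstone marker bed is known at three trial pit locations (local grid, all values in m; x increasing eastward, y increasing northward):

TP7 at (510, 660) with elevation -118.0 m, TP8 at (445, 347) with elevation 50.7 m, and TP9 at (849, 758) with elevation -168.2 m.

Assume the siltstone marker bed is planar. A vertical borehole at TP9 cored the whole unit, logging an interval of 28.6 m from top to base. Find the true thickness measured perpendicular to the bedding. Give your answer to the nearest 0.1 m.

Two edge vectors: TP7→TP8 = (-65, -313, 168.7), TP7→TP9 = (339, 98, -50.2).
Normal n = (TP7→TP8) × (TP7→TP9) = (-820, 53926.3, 99737).
So ∂z/∂x = −n_x/n_z = 0.00822 and ∂z/∂y = −n_y/n_z = −0.54069.
|∇z| = √(a²+b²) = 0.54075, so dip δ = arctan(0.54075) = 28.40°.
True thickness = vertical thickness × cos δ = 28.6 × cos 28.40° = 25.2 m.

25.2 m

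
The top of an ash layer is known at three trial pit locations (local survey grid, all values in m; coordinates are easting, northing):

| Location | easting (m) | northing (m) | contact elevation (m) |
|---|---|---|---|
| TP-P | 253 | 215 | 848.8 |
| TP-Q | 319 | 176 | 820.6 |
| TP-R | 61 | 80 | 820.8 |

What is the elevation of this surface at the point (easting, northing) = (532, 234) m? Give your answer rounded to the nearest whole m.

811 m

Let the plane be z = a·easting + b·northing + c.
TP-Q−TP-P: 66a − 39b = −28.2;  TP-R−TP-P: −192a − 135b = −28.
Solving gives a = −0.16557, b = 0.44288.
Then c = 848.8 − a·253 − b·215 = 795.47.
At (532, 234): z = −88.1 + 103.6 + 795.47 = 811.0 m.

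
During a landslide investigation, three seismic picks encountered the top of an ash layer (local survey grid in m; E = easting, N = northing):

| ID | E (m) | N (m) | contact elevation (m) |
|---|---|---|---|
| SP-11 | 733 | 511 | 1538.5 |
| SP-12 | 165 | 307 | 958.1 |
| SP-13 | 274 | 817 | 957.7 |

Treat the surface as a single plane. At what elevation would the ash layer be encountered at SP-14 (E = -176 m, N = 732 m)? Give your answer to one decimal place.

Two edge vectors: SP-11→SP-12 = (-568, -204, -580.4), SP-11→SP-13 = (-459, 306, -580.8).
Normal n = (SP-11→SP-12) × (SP-11→SP-13) = (296085.6, -63490.8, -267444).
So ∂z/∂E = −n_x/n_z = 1.10709 and ∂z/∂N = −n_y/n_z = −0.23740.
Intercept c from SP-11: 1538.5 − 811.50 + 121.31 = 848.31.
At (-176, 732): z = −194.8 − 173.8 + 848.31 = 479.7 m.

479.7 m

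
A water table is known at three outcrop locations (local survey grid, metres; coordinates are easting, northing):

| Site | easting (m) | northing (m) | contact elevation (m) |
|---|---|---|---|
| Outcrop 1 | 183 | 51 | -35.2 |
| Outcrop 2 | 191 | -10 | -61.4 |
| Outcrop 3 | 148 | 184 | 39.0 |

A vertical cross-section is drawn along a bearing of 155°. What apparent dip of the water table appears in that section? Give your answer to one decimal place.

Two edge vectors: Outcrop 1→Outcrop 2 = (8, -61, -26.2), Outcrop 1→Outcrop 3 = (-35, 133, 74.2).
Normal n = (Outcrop 1→Outcrop 2) × (Outcrop 1→Outcrop 3) = (-1041.6, 323.4, -1071).
So ∂z/∂easting = −n_x/n_z = −0.97255 and ∂z/∂northing = −n_y/n_z = 0.30196.
Unit vector along 155° is (sin 155°, cos 155°) = (0.4226, -0.9063).
Slope in that direction = a·(0.4226) + b·(-0.9063) = −0.68469.
Apparent dip = arctan|0.68469| = 34.4° (true dip is 45.5°, so apparent ≤ true as expected).

34.4°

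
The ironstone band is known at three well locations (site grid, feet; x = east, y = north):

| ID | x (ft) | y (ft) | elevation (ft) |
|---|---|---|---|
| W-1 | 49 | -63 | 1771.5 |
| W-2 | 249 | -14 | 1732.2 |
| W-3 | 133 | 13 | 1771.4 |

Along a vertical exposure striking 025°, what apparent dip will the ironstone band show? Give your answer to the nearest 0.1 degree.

Let the plane be z = a·x + b·y + c.
W-2−W-1: 200a + 49b = −39.3;  W-3−W-1: 84a + 76b = −0.1.
Solving gives a = −0.26903, b = 0.29603.
Unit vector along 025° is (sin 25°, cos 25°) = (0.4226, 0.9063).
Slope in that direction = a·(0.4226) + b·(0.9063) = 0.15460.
Apparent dip = arctan|0.15460| = 8.8° (true dip is 21.8°, so apparent ≤ true as expected).

8.8°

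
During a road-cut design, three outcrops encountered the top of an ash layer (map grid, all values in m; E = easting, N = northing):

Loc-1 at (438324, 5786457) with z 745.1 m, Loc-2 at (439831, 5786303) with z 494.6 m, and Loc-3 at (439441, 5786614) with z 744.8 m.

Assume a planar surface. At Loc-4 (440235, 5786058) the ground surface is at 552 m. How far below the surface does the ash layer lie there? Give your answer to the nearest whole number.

Let the plane be z = a·E + b·N + c.
Loc-2−Loc-1: 1507a − 154b = −250.5;  Loc-3−Loc-1: 1117a + 157b = −0.3.
Solving gives a = −0.09636090, b = 0.68366319.
Then c = 745.1 − a·438324 − b·5786457 = −3913005.23.
At (440235, 5786058): z_contact = −42421.4 + 3955714.8 − 3913005.23 = 288.2 m.
Depth below ground = 552 − 288.2 = 264 m.

264 m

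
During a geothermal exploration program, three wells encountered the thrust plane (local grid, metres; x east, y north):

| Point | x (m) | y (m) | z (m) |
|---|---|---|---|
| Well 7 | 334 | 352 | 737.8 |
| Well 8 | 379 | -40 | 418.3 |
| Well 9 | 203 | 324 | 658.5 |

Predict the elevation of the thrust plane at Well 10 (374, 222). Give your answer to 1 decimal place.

642.4 m

Two edge vectors: Well 7→Well 8 = (45, -392, -319.5), Well 7→Well 9 = (-131, -28, -79.3).
Normal n = (Well 7→Well 8) × (Well 7→Well 9) = (22139.6, 45423, -52612).
So ∂z/∂x = −n_x/n_z = 0.42081 and ∂z/∂y = −n_y/n_z = 0.86336.
Intercept c from Well 7: 737.8 − 140.55 − 303.90 = 293.35.
At (374, 222): z = 157.4 + 191.7 + 293.35 = 642.4 m.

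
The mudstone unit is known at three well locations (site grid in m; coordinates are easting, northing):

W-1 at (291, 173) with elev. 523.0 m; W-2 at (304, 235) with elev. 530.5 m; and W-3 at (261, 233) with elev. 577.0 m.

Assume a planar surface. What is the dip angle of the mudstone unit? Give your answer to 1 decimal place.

49.1°

Two edge vectors: W-1→W-2 = (13, 62, 7.5), W-1→W-3 = (-30, 60, 54).
Normal n = (W-1→W-2) × (W-1→W-3) = (2898, -927, 2640).
So ∂z/∂easting = −n_x/n_z = −1.09773 and ∂z/∂northing = −n_y/n_z = 0.35114.
Gradient magnitude |∇z| = √(a² + b²) = √(1.20501 + 0.12330) = 1.15252.
True dip = arctan(1.15252) = 49.1°, dipping toward ESE (azimuth ≈ 108°).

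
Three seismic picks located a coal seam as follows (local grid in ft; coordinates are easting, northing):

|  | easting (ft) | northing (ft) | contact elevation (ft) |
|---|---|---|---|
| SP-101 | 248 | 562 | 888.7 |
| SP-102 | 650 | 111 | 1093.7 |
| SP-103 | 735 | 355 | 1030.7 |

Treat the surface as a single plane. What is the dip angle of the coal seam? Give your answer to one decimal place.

Let the plane be z = a·easting + b·northing + c.
SP-102−SP-101: 402a − 451b = 205;  SP-103−SP-101: 487a − 207b = 142.
Solving gives a = 0.15838, b = −0.31337.
Gradient magnitude |∇z| = √(a² + b²) = √(0.02508 + 0.09820) = 0.35112.
True dip = arctan(0.35112) = 19.3°, dipping toward NNW (azimuth ≈ 333°).

19.3°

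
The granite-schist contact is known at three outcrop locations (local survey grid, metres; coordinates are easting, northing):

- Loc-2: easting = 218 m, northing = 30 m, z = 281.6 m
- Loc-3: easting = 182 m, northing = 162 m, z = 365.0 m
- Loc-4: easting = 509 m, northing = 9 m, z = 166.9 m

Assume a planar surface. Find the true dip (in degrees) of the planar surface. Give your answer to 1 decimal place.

Two edge vectors: Loc-2→Loc-3 = (-36, 132, 83.4), Loc-2→Loc-4 = (291, -21, -114.7).
Normal n = (Loc-2→Loc-3) × (Loc-2→Loc-4) = (-13389, 20140.2, -37656).
So ∂z/∂easting = −n_x/n_z = −0.35556 and ∂z/∂northing = −n_y/n_z = 0.53485.
Gradient magnitude |∇z| = √(a² + b²) = √(0.12642 + 0.28606) = 0.64225.
True dip = arctan(0.64225) = 32.7°, dipping toward SSE (azimuth ≈ 146°).

32.7°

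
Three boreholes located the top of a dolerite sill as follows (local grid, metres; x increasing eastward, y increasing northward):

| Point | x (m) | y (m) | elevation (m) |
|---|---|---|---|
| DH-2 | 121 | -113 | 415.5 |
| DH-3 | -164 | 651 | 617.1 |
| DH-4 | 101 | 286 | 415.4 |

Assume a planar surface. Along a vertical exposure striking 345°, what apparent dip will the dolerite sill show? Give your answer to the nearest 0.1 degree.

9.8°

Two edge vectors: DH-2→DH-3 = (-285, 764, 201.6), DH-2→DH-4 = (-20, 399, -0.1).
Normal n = (DH-2→DH-3) × (DH-2→DH-4) = (-80514.8, -4060.5, -98435).
So ∂z/∂x = −n_x/n_z = −0.81795 and ∂z/∂y = −n_y/n_z = −0.04125.
Unit vector along 345° is (sin 345°, cos 345°) = (-0.2588, 0.9659).
Slope in that direction = a·(-0.2588) + b·(0.9659) = 0.17186.
Apparent dip = arctan|0.17186| = 9.8° (true dip is 39.3°, so apparent ≤ true as expected).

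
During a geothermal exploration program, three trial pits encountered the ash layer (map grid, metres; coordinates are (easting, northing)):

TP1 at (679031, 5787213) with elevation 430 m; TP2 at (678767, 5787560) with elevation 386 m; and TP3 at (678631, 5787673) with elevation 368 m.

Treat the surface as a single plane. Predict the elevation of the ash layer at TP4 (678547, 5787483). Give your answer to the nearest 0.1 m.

Let the plane be z = a·E + b·N + c.
TP2−TP1: −264a + 347b = −44;  TP3−TP1: −400a + 460b = −62.
Solving gives a = 0.073387097, b = −0.070967742.
Then c = 430 − a·679031 − b·5787213 = 361303.33.
At (678547, 5787483): z = 49796.6 − 410724.6 + 361303.33 = 375.3 m.

375.3 m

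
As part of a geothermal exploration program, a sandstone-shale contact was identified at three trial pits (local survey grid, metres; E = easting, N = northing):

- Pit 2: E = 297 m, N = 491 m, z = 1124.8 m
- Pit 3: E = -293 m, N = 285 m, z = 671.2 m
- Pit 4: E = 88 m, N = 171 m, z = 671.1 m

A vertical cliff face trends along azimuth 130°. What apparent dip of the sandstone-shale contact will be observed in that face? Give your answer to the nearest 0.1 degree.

26.1°

Two edge vectors: Pit 2→Pit 3 = (-590, -206, -453.6), Pit 2→Pit 4 = (-209, -320, -453.7).
Normal n = (Pit 2→Pit 3) × (Pit 2→Pit 4) = (-51689.8, -172880.6, 145746).
So ∂z/∂E = −n_x/n_z = 0.35466 and ∂z/∂N = −n_y/n_z = 1.18618.
Unit vector along 130° is (sin 130°, cos 130°) = (0.7660, -0.6428).
Slope in that direction = a·(0.7660) + b·(-0.6428) = −0.49078.
Apparent dip = arctan|0.49078| = 26.1° (true dip is 51.1°, so apparent ≤ true as expected).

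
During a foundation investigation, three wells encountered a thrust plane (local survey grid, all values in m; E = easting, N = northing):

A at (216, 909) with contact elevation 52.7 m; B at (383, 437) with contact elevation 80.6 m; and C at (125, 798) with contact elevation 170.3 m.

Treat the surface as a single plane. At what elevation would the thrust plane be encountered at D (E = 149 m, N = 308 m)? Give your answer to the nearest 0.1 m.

326.6 m

Let the plane be z = a·E + b·N + c.
B−A: 167a − 472b = 27.9;  C−A: −91a − 111b = 117.6.
Solving gives a = −0.85235, b = −0.36068.
Then c = 52.7 − a·216 − b·909 = 564.67.
At (149, 308): z = −127.0 − 111.1 + 564.67 = 326.6 m.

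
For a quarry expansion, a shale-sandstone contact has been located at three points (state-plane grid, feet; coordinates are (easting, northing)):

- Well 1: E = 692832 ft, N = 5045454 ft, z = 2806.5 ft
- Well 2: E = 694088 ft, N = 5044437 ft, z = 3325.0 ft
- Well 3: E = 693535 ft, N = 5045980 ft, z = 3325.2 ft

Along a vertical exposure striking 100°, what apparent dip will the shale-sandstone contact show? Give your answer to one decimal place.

28.2°

Let the plane be z = a·E + b·N + c.
Well 2−Well 1: 1256a − 1017b = 518.5;  Well 3−Well 1: 703a + 526b = 518.7.
Solving gives a = 0.58174, b = 0.20862.
Unit vector along 100° is (sin 100°, cos 100°) = (0.9848, -0.1736).
Slope in that direction = a·(0.9848) + b·(-0.1736) = 0.53668.
Apparent dip = arctan|0.53668| = 28.2° (true dip is 31.7°, so apparent ≤ true as expected).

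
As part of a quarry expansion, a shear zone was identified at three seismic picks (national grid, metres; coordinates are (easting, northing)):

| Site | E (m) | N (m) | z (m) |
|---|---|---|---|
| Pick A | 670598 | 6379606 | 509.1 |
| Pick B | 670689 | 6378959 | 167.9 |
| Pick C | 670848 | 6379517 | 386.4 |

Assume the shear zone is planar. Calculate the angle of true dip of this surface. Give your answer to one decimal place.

30.0°

Two edge vectors: Pick A→Pick B = (91, -647, -341.2), Pick A→Pick C = (250, -89, -122.7).
Normal n = (Pick A→Pick B) × (Pick A→Pick C) = (49020.1, -74134.3, 153651).
So ∂z/∂E = −n_x/n_z = −0.31904 and ∂z/∂N = −n_y/n_z = 0.48248.
Gradient magnitude |∇z| = √(a² + b²) = √(0.10178 + 0.23279) = 0.57842.
True dip = arctan(0.57842) = 30.0°, dipping toward SSE (azimuth ≈ 147°).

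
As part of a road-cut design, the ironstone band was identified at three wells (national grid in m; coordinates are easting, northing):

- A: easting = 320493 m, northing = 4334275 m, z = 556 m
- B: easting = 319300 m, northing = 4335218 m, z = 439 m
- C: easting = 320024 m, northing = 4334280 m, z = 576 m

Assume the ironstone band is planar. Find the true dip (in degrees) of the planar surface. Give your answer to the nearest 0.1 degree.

10.5°

Let the plane be z = a·easting + b·northing + c.
B−A: −1193a + 943b = −117;  C−A: −469a + 5b = 20.
Solving gives a = −0.04457, b = −0.18046.
Gradient magnitude |∇z| = √(a² + b²) = √(0.00199 + 0.03256) = 0.18588.
True dip = arctan(0.18588) = 10.5°, dipping toward NNE (azimuth ≈ 014°).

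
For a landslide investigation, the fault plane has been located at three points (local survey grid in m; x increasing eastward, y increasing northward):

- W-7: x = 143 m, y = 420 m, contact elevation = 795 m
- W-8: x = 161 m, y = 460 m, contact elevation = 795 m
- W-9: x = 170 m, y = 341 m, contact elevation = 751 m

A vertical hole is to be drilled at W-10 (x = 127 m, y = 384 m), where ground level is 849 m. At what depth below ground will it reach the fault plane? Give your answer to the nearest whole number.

54 m

Two edge vectors: W-7→W-8 = (18, 40, 0), W-7→W-9 = (27, -79, -44).
Normal n = (W-7→W-8) × (W-7→W-9) = (-1760, 792, -2502).
So ∂z/∂x = −n_x/n_z = −0.70344 and ∂z/∂y = −n_y/n_z = 0.31655.
Intercept c from W-7: 795 + 100.59 − 132.95 = 762.64.
At (127, 384): z_contact = −89.3 + 121.6 + 762.64 = 794.9 m.
Depth below ground = 849 − 794.9 = 54 m.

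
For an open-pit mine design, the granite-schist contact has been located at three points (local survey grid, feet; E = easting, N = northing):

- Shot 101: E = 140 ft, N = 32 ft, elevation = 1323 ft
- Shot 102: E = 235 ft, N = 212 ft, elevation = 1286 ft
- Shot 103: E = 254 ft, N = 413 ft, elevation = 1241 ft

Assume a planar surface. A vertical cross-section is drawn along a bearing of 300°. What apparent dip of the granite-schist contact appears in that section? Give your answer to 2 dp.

8.56°

Let the plane be z = a·E + b·N + c.
Shot 102−Shot 101: 95a + 180b = −37;  Shot 103−Shot 101: 114a + 381b = −82.
Solving gives a = 0.04230, b = −0.22788.
Unit vector along 300° is (sin 300°, cos 300°) = (-0.8660, 0.5000).
Slope in that direction = a·(-0.8660) + b·(0.5000) = −0.15057.
Apparent dip = arctan|0.15057| = 8.56° (true dip is 13.0°, so apparent ≤ true as expected).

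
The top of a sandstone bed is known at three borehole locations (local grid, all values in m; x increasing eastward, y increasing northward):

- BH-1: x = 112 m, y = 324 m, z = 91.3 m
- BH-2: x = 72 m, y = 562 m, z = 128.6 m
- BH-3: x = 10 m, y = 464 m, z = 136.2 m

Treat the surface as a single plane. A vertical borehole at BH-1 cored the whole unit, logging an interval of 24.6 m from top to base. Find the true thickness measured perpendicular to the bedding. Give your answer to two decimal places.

23.49 m

Two edge vectors: BH-1→BH-2 = (-40, 238, 37.3), BH-1→BH-3 = (-102, 140, 44.9).
Normal n = (BH-1→BH-2) × (BH-1→BH-3) = (5464.2, -2008.6, 18676).
So ∂z/∂x = −n_x/n_z = −0.29258 and ∂z/∂y = −n_y/n_z = 0.10755.
|∇z| = √(a²+b²) = 0.31172, so dip δ = arctan(0.31172) = 17.31°.
True thickness = vertical thickness × cos δ = 24.6 × cos 17.31° = 23.49 m.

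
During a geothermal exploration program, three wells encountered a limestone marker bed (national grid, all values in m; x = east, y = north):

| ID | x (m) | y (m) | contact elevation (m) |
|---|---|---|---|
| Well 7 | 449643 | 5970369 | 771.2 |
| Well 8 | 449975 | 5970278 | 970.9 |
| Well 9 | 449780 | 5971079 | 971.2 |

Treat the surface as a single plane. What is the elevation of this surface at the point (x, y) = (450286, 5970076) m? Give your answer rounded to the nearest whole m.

1140 m

Two edge vectors: Well 7→Well 8 = (332, -91, 199.7), Well 7→Well 9 = (137, 710, 200).
Normal n = (Well 7→Well 8) × (Well 7→Well 9) = (-159987, -39041.1, 248187).
So ∂z/∂x = −n_x/n_z = 0.64462280 and ∂z/∂y = −n_y/n_z = 0.15730518.
Intercept c from Well 7: 771.2 − 289850.13 − 939169.95 = −1228248.88.
At (450286, 5970076): z = 290264.6 + 939123.9 − 1228248.88 = 1139.6 m.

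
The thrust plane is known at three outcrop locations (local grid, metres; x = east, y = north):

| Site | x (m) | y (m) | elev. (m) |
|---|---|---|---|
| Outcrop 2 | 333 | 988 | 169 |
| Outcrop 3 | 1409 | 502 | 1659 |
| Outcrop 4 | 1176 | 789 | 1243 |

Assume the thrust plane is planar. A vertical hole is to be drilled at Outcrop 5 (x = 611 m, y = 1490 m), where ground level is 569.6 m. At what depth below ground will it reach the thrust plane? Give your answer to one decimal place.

Let the plane be z = a·x + b·y + c.
Outcrop 3−Outcrop 2: 1076a − 486b = 1490;  Outcrop 4−Outcrop 2: 843a − 199b = 1074.
Solving gives a = 1.152781, b = −0.513596.
Then c = 169 − a·333 − b·988 = 292.56.
At (611, 1490): z_contact = 704.35 − 765.26 + 292.56 = 231.65 m.
Depth below ground = 569.6 − 231.65 = 338.0 m.

338.0 m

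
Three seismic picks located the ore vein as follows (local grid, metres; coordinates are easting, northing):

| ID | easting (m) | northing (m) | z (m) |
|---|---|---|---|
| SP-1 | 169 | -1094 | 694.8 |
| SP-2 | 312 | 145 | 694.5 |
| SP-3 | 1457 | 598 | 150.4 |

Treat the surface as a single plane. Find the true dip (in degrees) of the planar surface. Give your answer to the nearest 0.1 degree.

26.6°

Let the plane be z = a·easting + b·northing + c.
SP-2−SP-1: 143a + 1239b = −0.3;  SP-3−SP-1: 1288a + 1692b = −544.4.
Solving gives a = −0.49783, b = 0.05722.
Gradient magnitude |∇z| = √(a² + b²) = √(0.24784 + 0.00327) = 0.50111.
True dip = arctan(0.50111) = 26.6°, dipping toward E (azimuth ≈ 097°).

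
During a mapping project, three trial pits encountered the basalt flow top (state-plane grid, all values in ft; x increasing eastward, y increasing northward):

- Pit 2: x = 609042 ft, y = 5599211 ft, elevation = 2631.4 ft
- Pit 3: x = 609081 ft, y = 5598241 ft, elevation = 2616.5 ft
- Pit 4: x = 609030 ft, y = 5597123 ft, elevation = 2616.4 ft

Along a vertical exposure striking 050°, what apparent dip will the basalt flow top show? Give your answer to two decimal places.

Let the plane be z = a·x + b·y + c.
Pit 3−Pit 2: 39a − 970b = −14.9;  Pit 4−Pit 2: −12a − 2088b = −15.
Solving gives a = −0.17794, b = 0.00821.
Unit vector along 050° is (sin 50°, cos 50°) = (0.7660, 0.6428).
Slope in that direction = a·(0.7660) + b·(0.6428) = −0.13103.
Apparent dip = arctan|0.13103| = 7.47° (true dip is 10.1°, so apparent ≤ true as expected).

7.47°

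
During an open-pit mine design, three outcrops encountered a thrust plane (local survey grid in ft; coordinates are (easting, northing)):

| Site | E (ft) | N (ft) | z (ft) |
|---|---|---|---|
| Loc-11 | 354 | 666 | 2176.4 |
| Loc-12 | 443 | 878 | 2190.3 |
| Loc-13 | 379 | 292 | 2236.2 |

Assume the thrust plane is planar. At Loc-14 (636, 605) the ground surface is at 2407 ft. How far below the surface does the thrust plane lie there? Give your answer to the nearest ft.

92 ft

Let the plane be z = a·E + b·N + c.
Loc-12−Loc-11: 89a + 212b = 13.9;  Loc-13−Loc-11: 25a − 374b = 59.8.
Solving gives a = 0.46328, b = −0.12892.
Then c = 2176.4 − a·354 − b·666 = 2098.26.
At (636, 605): z_contact = 294.6 − 78.0 + 2098.26 = 2314.9 ft.
Depth below ground = 2407 − 2314.9 = 92 ft.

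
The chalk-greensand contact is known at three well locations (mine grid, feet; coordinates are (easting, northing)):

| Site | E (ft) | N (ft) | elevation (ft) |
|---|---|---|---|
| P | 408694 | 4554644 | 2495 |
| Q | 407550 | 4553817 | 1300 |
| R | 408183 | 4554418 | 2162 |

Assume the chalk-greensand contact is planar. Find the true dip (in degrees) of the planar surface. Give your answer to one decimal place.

54.5°

Two edge vectors: P→Q = (-1144, -827, -1195), P→R = (-511, -226, -333).
Normal n = (P→Q) × (P→R) = (5321, 229693, -164053).
So ∂z/∂E = −n_x/n_z = 0.03243 and ∂z/∂N = −n_y/n_z = 1.40011.
Gradient magnitude |∇z| = √(a² + b²) = √(0.00105 + 1.96032) = 1.40049.
True dip = arctan(1.40049) = 54.5°, dipping toward S (azimuth ≈ 181°).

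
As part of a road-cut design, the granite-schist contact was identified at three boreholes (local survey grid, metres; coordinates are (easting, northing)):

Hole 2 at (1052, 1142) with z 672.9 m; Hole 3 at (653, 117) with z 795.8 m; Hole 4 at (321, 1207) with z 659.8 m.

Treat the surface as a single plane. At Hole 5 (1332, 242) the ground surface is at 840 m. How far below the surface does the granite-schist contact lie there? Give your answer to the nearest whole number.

Two edge vectors: Hole 2→Hole 3 = (-399, -1025, 122.9), Hole 2→Hole 4 = (-731, 65, -13.1).
Normal n = (Hole 2→Hole 3) × (Hole 2→Hole 4) = (5439, -95066.8, -775210).
So ∂z/∂E = −n_x/n_z = 0.00702 and ∂z/∂N = −n_y/n_z = −0.12263.
Intercept c from Hole 2: 672.9 − 7.38 + 140.05 = 805.57.
At (1332, 242): z_contact = 9.3 − 29.7 + 805.57 = 785.2 m.
Depth below ground = 840 − 785.2 = 55 m.

55 m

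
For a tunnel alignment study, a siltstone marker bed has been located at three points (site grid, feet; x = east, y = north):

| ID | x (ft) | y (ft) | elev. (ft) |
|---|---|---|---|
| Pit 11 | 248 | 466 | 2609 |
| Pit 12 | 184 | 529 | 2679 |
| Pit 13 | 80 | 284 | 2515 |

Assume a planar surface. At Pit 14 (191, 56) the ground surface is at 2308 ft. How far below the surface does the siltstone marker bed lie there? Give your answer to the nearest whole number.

Let the plane be z = a·x + b·y + c.
Pit 12−Pit 11: −64a + 63b = 70;  Pit 13−Pit 11: −168a − 182b = −94.
Solving gives a = −0.30668, b = 0.79957.
Then c = 2609 − a·248 − b·466 = 2312.46.
At (191, 56): z_contact = −58.6 + 44.8 + 2312.46 = 2298.7 ft.
Depth below ground = 2308 − 2298.7 = 9 ft.

9 ft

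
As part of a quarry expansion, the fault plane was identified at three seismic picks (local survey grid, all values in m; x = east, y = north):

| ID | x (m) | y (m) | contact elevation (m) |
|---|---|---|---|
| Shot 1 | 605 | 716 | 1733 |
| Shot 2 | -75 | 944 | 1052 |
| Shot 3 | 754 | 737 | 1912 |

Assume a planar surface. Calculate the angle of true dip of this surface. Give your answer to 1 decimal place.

Let the plane be z = a·x + b·y + c.
Shot 2−Shot 1: −680a + 228b = −681;  Shot 3−Shot 1: 149a + 21b = 179.
Solving gives a = 1.14219, b = 0.41969.
Gradient magnitude |∇z| = √(a² + b²) = √(1.30460 + 0.17614) = 1.21686.
True dip = arctan(1.21686) = 50.6°, dipping toward WSW (azimuth ≈ 250°).

50.6°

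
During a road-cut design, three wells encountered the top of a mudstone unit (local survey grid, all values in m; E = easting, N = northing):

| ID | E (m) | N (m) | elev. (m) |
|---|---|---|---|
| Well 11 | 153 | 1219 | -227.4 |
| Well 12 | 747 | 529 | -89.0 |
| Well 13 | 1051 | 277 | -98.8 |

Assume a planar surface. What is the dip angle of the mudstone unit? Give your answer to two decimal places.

Let the plane be z = a·E + b·N + c.
Well 12−Well 11: 594a − 690b = 138.4;  Well 13−Well 11: 898a − 942b = 128.6.
Solving gives a = −0.69315, b = −0.79729.
Gradient magnitude |∇z| = √(a² + b²) = √(0.48045 + 0.63567) = 1.05647.
True dip = arctan(1.05647) = 46.57°, dipping toward NE (azimuth ≈ 041°).

46.57°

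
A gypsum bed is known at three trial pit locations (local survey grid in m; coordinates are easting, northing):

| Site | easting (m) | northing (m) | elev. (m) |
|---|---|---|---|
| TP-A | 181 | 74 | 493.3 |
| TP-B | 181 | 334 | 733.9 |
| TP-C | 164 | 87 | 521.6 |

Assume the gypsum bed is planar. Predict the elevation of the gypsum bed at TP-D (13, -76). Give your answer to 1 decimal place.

515.3 m

Let the plane be z = a·easting + b·northing + c.
TP-B−TP-A: 0a + 260b = 240.6;  TP-C−TP-A: −17a + 13b = 28.3.
Solving gives a = −0.95706, b = 0.92538.
Then c = 493.3 − a·181 − b·74 = 598.05.
At (13, -76): z = −12.4 − 70.3 + 598.05 = 515.3 m.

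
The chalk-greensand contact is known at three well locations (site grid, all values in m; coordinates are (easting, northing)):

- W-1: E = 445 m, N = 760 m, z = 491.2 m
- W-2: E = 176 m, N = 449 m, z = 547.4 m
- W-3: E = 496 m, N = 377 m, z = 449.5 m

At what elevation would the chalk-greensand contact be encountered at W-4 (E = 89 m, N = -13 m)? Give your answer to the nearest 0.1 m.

Two edge vectors: W-1→W-2 = (-269, -311, 56.2), W-1→W-3 = (51, -383, -41.7).
Normal n = (W-1→W-2) × (W-1→W-3) = (34493.3, -8351.1, 118888).
So ∂z/∂E = −n_x/n_z = −0.29013 and ∂z/∂N = −n_y/n_z = 0.07024.
Intercept c from W-1: 491.2 + 129.11 − 53.39 = 566.92.
At (89, -13): z = −25.8 − 0.9 + 566.92 = 540.2 m.

540.2 m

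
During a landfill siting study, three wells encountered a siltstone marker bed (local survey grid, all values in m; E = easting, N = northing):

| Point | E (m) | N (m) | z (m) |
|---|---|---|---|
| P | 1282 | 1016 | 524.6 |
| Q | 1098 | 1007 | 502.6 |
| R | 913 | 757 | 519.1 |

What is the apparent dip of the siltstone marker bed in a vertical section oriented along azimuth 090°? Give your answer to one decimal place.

Two edge vectors: P→Q = (-184, -9, -22), P→R = (-369, -259, -5.5).
Normal n = (P→Q) × (P→R) = (-5648.5, 7106, 44335).
So ∂z/∂E = −n_x/n_z = 0.12740 and ∂z/∂N = −n_y/n_z = −0.16028.
Unit vector along 090° is (sin 90°, cos 90°) = (1.0000, 0.0000).
Slope in that direction = a·(1.0000) + b·(0.0000) = 0.12740.
Apparent dip = arctan|0.12740| = 7.3° (true dip is 11.6°, so apparent ≤ true as expected).

7.3°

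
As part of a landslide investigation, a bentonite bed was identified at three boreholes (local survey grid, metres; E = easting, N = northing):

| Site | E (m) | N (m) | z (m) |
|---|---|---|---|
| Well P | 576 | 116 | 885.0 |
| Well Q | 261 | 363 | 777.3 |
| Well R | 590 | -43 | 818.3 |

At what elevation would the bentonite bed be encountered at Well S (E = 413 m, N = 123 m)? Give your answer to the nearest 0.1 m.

770.9 m

Let the plane be z = a·E + b·N + c.
Well Q−Well P: −315a + 247b = −107.7;  Well R−Well P: 14a − 159b = −66.7.
Solving gives a = 0.72060, b = 0.48295.
Then c = 885 − a·576 − b·116 = 413.92.
At (413, 123): z = 297.6 + 59.4 + 413.92 = 770.9 m.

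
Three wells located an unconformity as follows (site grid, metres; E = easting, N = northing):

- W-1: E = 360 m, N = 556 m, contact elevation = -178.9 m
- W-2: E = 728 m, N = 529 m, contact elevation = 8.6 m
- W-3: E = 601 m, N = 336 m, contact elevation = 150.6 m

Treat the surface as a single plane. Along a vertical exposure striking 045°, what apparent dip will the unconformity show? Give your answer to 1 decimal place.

Two edge vectors: W-1→W-2 = (368, -27, 187.5), W-1→W-3 = (241, -220, 329.5).
Normal n = (W-1→W-2) × (W-1→W-3) = (32353.5, -76068.5, -74453).
So ∂z/∂E = −n_x/n_z = 0.43455 and ∂z/∂N = −n_y/n_z = −1.02170.
Unit vector along 045° is (sin 45°, cos 45°) = (0.7071, 0.7071).
Slope in that direction = a·(0.7071) + b·(0.7071) = −0.41518.
Apparent dip = arctan|0.41518| = 22.5° (true dip is 48.0°, so apparent ≤ true as expected).

22.5°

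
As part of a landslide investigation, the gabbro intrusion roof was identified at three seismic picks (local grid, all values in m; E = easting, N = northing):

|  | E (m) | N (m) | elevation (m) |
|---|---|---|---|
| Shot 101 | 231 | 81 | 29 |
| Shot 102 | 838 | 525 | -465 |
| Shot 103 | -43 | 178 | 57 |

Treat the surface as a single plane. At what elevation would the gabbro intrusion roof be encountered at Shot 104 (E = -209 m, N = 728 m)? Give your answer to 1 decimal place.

Let the plane be z = a·E + b·N + c.
Shot 102−Shot 101: 607a + 444b = −494;  Shot 103−Shot 101: −274a + 97b = 28.
Solving gives a = −0.33428, b = −0.65561.
Then c = 29 − a·231 − b·81 = 159.32.
At (-209, 728): z = 69.9 − 477.3 + 159.32 = -248.1 m.

-248.1 m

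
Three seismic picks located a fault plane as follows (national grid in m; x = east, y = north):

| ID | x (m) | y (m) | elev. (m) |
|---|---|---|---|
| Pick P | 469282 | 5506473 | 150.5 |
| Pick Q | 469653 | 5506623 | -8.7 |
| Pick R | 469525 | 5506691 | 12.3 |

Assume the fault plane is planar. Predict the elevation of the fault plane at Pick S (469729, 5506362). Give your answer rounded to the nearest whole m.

41 m

Let the plane be z = a·x + b·y + c.
Pick Q−Pick P: 371a + 150b = −159.2;  Pick R−Pick P: 243a + 218b = −138.2.
Solving gives a = −0.31456739, b = −0.28330332.
Then c = 150.5 − a·469282 − b·5506473 = 1707773.41.
At (469729, 5506362): z = −147761.4 − 1559970.6 + 1707773.41 = 41.3 m.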